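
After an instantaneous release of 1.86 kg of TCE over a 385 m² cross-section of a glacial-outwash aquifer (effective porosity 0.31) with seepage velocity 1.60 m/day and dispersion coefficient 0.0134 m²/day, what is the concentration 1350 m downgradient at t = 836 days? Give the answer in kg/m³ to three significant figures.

For an instantaneous plane source, C(x,t) = M/(n_e·A·√(4πDt)) · exp(−(x−vt)²/(4Dt)), with n_e·A the pore (flow) area.
Plume center vt = 1.60 × 836 = 1337.6 m, so the well at 1350 m is 12.4 m downgradient of the peak.
√(4πDt) = 11.86 m, giving peak height M/(n_e·A·√(4πDt)) = 1.86/(0.31 × 385 × 11.86) = 0.001314 kg/m³.
(x−vt)²/(4Dt) = (12.4)²/(4 × 0.0134 × 836) = 3.431; exp(−3.431) = 0.03235.
C = 0.001314 × 0.03235 = 4.25e-05 kg/m³.

4.25e-05 kg/m³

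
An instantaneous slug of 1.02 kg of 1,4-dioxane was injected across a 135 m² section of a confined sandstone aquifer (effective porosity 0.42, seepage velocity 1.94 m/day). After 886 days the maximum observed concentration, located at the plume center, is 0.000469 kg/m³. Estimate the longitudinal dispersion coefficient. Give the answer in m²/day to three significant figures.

At the plume center C_max = M/(n_e·A·√(4πDt)), so D = M²/(4πt·(n_e·A·C_max)²).
n_e·A·C_max = 0.42 × 135 × 0.000469 = 0.02659 kg/m.
D = 1.02²/(4π × 886 × 0.02659²) = 0.132 m²/day.

0.132 m²/day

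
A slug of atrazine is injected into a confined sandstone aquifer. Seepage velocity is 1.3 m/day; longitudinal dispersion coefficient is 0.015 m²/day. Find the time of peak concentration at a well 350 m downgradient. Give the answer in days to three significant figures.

For the 1D instantaneous-source solution, setting ∂C/∂t = 0 at fixed x gives v²t² + 2Dt − x² = 0, so t = (√(D² + v²x²) − D)/v².
√(D² + v²x²) = √(0.015² + 1.3² × 350²) = 455.0; v² = 1.69.
t = (455.0 − 0.015)/1.69 = 269 days (vs. the pure-advection estimate x/v = 269 d).

269 days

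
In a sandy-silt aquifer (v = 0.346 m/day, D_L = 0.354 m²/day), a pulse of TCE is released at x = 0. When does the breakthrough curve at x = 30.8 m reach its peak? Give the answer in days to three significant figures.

For the 1D instantaneous-source solution, setting ∂C/∂t = 0 at fixed x gives v²t² + 2Dt − x² = 0, so t = (√(D² + v²x²) − D)/v².
√(D² + v²x²) = √(0.354² + 0.346² × 30.8²) = 10.66; v² = 0.119716.
t = (10.66 − 0.354)/0.119716 = 86.1 days (vs. the pure-advection estimate x/v = 89.0 d).

86.1 days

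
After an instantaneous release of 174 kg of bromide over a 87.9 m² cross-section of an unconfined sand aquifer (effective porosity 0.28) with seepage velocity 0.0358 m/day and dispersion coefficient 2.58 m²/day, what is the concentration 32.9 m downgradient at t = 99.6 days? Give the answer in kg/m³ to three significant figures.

For an instantaneous plane source, C(x,t) = M/(n_e·A·√(4πDt)) · exp(−(x−vt)²/(4Dt)), with n_e·A the pore (flow) area.
Plume center vt = 0.0358 × 99.6 = 3.56568 m, so the well at 32.9 m is 29.33432 m downgradient of the peak.
√(4πDt) = 56.83 m, giving peak height M/(n_e·A·√(4πDt)) = 174/(0.28 × 87.9 × 56.83) = 0.1244 kg/m³.
(x−vt)²/(4Dt) = (29.33432)²/(4 × 2.58 × 99.6) = 0.8372; exp(−0.8372) = 0.4329.
C = 0.1244 × 0.4329 = 0.0539 kg/m³.

0.0539 kg/m³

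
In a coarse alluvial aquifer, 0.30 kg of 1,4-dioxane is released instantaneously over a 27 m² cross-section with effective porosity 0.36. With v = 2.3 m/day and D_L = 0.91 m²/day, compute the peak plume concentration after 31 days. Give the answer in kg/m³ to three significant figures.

0.00164 kg/m³

The peak of an instantaneous 1D plume sits at x = vt; there the Gaussian factor is 1 and C_max = M/(n_e·A·√(4πDt)), where n_e·A is the pore area the mass is dissolved in.
√(4πDt) = √(4π × 0.91 × 31) = 18.83 m, so C_max = 0.30/(0.36 × 27 × 18.83) = 0.00164 kg/m³.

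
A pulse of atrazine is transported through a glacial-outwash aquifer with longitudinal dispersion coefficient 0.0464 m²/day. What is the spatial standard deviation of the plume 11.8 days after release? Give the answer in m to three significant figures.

Dispersive spreading gives a Gaussian with σ² = 2Dt; advection only shifts the center.
σ = √(2 × 0.0464 × 11.8) = 1.05 m.

1.05 m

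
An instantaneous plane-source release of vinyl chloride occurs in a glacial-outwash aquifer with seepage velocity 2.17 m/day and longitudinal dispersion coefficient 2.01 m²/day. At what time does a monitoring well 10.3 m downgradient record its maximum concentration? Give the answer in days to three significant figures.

For the 1D instantaneous-source solution, setting ∂C/∂t = 0 at fixed x gives v²t² + 2Dt − x² = 0, so t = (√(D² + v²x²) − D)/v².
√(D² + v²x²) = √(2.01² + 2.17² × 10.3²) = 22.44; v² = 4.7089.
t = (22.44 − 2.01)/4.7089 = 4.34 days (vs. the pure-advection estimate x/v = 4.75 d).

4.34 days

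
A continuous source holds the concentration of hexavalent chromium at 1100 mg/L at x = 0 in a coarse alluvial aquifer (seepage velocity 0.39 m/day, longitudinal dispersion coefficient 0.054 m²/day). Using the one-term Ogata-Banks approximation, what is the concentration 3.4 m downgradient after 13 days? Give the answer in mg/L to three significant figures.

1010 mg/L

For a continuous step input, C/C₀ ≈ ½·erfc((x−vt)/(2√(Dt))).
vt = 0.39 × 13 = 5.07 m and 2√(Dt) = 2√(0.054 × 13) = 1.676 m.
Argument (x−vt)/(2√(Dt)) = (3.4 − 5.07)/1.676 = -0.9964; ½·erfc(-0.9964) = 0.9206.
C = 1100 × 0.9206 = 1010 mg/L.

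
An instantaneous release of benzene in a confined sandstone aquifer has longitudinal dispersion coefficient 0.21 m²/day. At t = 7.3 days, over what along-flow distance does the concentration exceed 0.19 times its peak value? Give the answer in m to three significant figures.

6.38 m

The plume is Gaussian with σ = √(2Dt) = √(2 × 0.21 × 7.3) = 1.751 m.
C/C_peak = exp(−Δx²/(2σ²)) = 0.19 ⇒ Δx = σ·√(−2 ln 0.19) = 1.751 × 1.822 = 3.190 m.
Width = 2Δx = 6.38 m.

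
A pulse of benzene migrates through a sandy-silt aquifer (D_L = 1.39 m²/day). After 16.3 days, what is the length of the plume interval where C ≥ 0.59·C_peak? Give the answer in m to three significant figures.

13.8 m

The plume is Gaussian with σ = √(2Dt) = √(2 × 1.39 × 16.3) = 6.732 m.
C/C_peak = exp(−Δx²/(2σ²)) = 0.59 ⇒ Δx = σ·√(−2 ln 0.59) = 6.732 × 1.027 = 6.914 m.
Width = 2Δx = 13.8 m.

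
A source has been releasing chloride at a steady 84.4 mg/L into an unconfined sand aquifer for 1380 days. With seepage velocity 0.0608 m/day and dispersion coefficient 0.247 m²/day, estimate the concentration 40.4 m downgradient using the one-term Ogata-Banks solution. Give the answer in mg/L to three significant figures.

For a continuous step input, C/C₀ ≈ ½·erfc((x−vt)/(2√(Dt))).
vt = 0.0608 × 1380 = 83.904 m and 2√(Dt) = 2√(0.247 × 1380) = 36.92 m.
Argument (x−vt)/(2√(Dt)) = (40.4 − 83.904)/36.92 = -1.178; ½·erfc(-1.178) = 0.9521.
C = 84.4 × 0.9521 = 80.4 mg/L.

80.4 mg/L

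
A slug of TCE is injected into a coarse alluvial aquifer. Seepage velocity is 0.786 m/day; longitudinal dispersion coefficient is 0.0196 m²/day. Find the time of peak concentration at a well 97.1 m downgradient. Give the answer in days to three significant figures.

124 days

For the 1D instantaneous-source solution, setting ∂C/∂t = 0 at fixed x gives v²t² + 2Dt − x² = 0, so t = (√(D² + v²x²) − D)/v².
√(D² + v²x²) = √(0.0196² + 0.786² × 97.1²) = 76.32; v² = 0.617796.
t = (76.32 − 0.0196)/0.617796 = 124 days (vs. the pure-advection estimate x/v = 124 d).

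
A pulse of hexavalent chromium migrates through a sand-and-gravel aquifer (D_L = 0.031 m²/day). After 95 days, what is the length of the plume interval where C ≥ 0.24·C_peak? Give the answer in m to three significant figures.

8.20 m

The plume is Gaussian with σ = √(2Dt) = √(2 × 0.031 × 95) = 2.427 m.
C/C_peak = exp(−Δx²/(2σ²)) = 0.24 ⇒ Δx = σ·√(−2 ln 0.24) = 2.427 × 1.689 = 4.099 m.
Width = 2Δx = 8.20 m.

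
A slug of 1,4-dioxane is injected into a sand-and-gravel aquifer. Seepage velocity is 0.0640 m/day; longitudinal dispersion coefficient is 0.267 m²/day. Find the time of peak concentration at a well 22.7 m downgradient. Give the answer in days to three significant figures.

295 days

For the 1D instantaneous-source solution, setting ∂C/∂t = 0 at fixed x gives v²t² + 2Dt − x² = 0, so t = (√(D² + v²x²) − D)/v².
√(D² + v²x²) = √(0.267² + 0.0640² × 22.7²) = 1.477; v² = 0.004096.
t = (1.477 − 0.267)/0.004096 = 295 days (vs. the pure-advection estimate x/v = 355 d).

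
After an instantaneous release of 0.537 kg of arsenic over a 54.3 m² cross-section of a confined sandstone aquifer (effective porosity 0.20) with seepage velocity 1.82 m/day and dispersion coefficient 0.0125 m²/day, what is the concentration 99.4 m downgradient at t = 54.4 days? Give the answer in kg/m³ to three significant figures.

For an instantaneous plane source, C(x,t) = M/(n_e·A·√(4πDt)) · exp(−(x−vt)²/(4Dt)), with n_e·A the pore (flow) area.
Plume center vt = 1.82 × 54.4 = 99.008 m, so the well at 99.4 m is 0.392 m downgradient of the peak.
√(4πDt) = 2.923 m, giving peak height M/(n_e·A·√(4πDt)) = 0.537/(0.20 × 54.3 × 2.923) = 0.01692 kg/m³.
(x−vt)²/(4Dt) = (0.392)²/(4 × 0.0125 × 54.4) = 0.05649; exp(−0.05649) = 0.9451.
C = 0.01692 × 0.9451 = 0.0160 kg/m³.

0.0160 kg/m³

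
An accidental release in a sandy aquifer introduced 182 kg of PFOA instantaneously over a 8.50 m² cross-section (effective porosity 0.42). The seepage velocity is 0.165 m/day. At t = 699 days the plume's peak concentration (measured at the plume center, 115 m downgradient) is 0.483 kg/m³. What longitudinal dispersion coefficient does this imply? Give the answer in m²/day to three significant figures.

1.27 m²/day

At the plume center C_max = M/(n_e·A·√(4πDt)), so D = M²/(4πt·(n_e·A·C_max)²).
n_e·A·C_max = 0.42 × 8.50 × 0.483 = 1.724 kg/m.
D = 182²/(4π × 699 × 1.724²) = 1.27 m²/day.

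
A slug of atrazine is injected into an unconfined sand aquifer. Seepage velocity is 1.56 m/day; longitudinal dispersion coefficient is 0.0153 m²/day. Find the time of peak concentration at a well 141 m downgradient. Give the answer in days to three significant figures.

90.4 days

For the 1D instantaneous-source solution, setting ∂C/∂t = 0 at fixed x gives v²t² + 2Dt − x² = 0, so t = (√(D² + v²x²) − D)/v².
√(D² + v²x²) = √(0.0153² + 1.56² × 141²) = 220.0; v² = 2.4336.
t = (220.0 − 0.0153)/2.4336 = 90.4 days (vs. the pure-advection estimate x/v = 90.4 d).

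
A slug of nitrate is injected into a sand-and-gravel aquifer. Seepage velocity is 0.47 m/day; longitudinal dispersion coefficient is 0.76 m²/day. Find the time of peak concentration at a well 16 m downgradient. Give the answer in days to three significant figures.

30.8 days

For the 1D instantaneous-source solution, setting ∂C/∂t = 0 at fixed x gives v²t² + 2Dt − x² = 0, so t = (√(D² + v²x²) − D)/v².
√(D² + v²x²) = √(0.76² + 0.47² × 16²) = 7.558; v² = 0.2209.
t = (7.558 − 0.76)/0.2209 = 30.8 days (vs. the pure-advection estimate x/v = 34.0 d).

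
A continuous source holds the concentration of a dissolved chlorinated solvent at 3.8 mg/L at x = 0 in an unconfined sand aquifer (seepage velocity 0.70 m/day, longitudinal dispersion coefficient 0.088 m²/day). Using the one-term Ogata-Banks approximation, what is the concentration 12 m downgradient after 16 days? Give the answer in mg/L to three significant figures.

For a continuous step input, C/C₀ ≈ ½·erfc((x−vt)/(2√(Dt))).
vt = 0.70 × 16 = 11.2 m and 2√(Dt) = 2√(0.088 × 16) = 2.373 m.
Argument (x−vt)/(2√(Dt)) = (12 − 11.2)/2.373 = 0.3371; ½·erfc(0.3371) = 0.3168.
C = 3.8 × 0.3168 = 1.20 mg/L.

1.20 mg/L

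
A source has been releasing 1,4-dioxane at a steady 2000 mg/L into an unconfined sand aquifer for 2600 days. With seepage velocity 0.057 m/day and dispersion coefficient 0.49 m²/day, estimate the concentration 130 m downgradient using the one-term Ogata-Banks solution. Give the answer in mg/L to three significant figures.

For a continuous step input, C/C₀ ≈ ½·erfc((x−vt)/(2√(Dt))).
vt = 0.057 × 2600 = 148.2 m and 2√(Dt) = 2√(0.49 × 2600) = 71.39 m.
Argument (x−vt)/(2√(Dt)) = (130 − 148.2)/71.39 = -0.2549; ½·erfc(-0.2549) = 0.6408.
C = 2000 × 0.6408 = 1280 mg/L.

1280 mg/L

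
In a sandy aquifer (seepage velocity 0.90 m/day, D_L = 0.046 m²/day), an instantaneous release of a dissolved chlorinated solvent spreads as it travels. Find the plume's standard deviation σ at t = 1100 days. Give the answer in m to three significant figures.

Dispersive spreading gives a Gaussian with σ² = 2Dt; advection only shifts the center.
σ = √(2 × 0.046 × 1100) = 10.1 m.

10.1 m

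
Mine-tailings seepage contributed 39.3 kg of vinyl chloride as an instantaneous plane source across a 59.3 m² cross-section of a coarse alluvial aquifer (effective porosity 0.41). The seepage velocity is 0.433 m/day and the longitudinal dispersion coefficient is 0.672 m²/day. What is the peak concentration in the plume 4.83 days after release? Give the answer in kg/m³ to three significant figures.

The peak of an instantaneous 1D plume sits at x = vt; there the Gaussian factor is 1 and C_max = M/(n_e·A·√(4πDt)), where n_e·A is the pore area the mass is dissolved in.
√(4πDt) = √(4π × 0.672 × 4.83) = 6.387 m, so C_max = 39.3/(0.41 × 59.3 × 6.387) = 0.253 kg/m³.

0.253 kg/m³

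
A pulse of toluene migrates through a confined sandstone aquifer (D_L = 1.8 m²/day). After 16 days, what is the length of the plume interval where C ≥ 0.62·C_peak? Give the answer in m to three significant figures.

14.8 m

The plume is Gaussian with σ = √(2Dt) = √(2 × 1.8 × 16) = 7.589 m.
C/C_peak = exp(−Δx²/(2σ²)) = 0.62 ⇒ Δx = σ·√(−2 ln 0.62) = 7.589 × 0.9778 = 7.421 m.
Width = 2Δx = 14.8 m.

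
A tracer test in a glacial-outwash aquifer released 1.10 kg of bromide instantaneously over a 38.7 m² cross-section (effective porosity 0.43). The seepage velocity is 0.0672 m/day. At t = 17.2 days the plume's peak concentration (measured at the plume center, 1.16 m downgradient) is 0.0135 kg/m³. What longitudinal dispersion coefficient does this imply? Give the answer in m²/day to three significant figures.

At the plume center C_max = M/(n_e·A·√(4πDt)), so D = M²/(4πt·(n_e·A·C_max)²).
n_e·A·C_max = 0.43 × 38.7 × 0.0135 = 0.2247 kg/m.
D = 1.10²/(4π × 17.2 × 0.2247²) = 0.111 m²/day.

0.111 m²/day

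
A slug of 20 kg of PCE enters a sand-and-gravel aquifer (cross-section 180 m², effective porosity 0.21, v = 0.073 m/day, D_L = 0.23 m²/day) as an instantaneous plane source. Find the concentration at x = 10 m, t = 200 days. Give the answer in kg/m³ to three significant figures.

For an instantaneous plane source, C(x,t) = M/(n_e·A·√(4πDt)) · exp(−(x−vt)²/(4Dt)), with n_e·A the pore (flow) area.
Plume center vt = 0.073 × 200 = 14.6 m, so the well at 10 m is 4.6 m upgradient of the peak.
√(4πDt) = 24.04 m, giving peak height M/(n_e·A·√(4πDt)) = 20/(0.21 × 180 × 24.04) = 0.02201 kg/m³.
(x−vt)²/(4Dt) = (-4.6)²/(4 × 0.23 × 200) = 0.1150; exp(−0.1150) = 0.8914.
C = 0.02201 × 0.8914 = 0.0196 kg/m³.

0.0196 kg/m³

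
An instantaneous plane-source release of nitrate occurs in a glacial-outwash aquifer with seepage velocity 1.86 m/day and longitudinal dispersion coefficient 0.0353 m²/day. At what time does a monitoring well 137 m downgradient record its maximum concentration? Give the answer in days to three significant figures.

73.6 days

For the 1D instantaneous-source solution, setting ∂C/∂t = 0 at fixed x gives v²t² + 2Dt − x² = 0, so t = (√(D² + v²x²) − D)/v².
√(D² + v²x²) = √(0.0353² + 1.86² × 137²) = 254.8; v² = 3.4596.
t = (254.8 − 0.0353)/3.4596 = 73.6 days (vs. the pure-advection estimate x/v = 73.7 d).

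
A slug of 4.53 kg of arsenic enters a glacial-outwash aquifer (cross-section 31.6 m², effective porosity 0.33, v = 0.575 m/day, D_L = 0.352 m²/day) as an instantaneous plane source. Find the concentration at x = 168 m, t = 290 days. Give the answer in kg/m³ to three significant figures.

For an instantaneous plane source, C(x,t) = M/(n_e·A·√(4πDt)) · exp(−(x−vt)²/(4Dt)), with n_e·A the pore (flow) area.
Plume center vt = 0.575 × 290 = 166.75 m, so the well at 168 m is 1.25 m downgradient of the peak.
√(4πDt) = 35.82 m, giving peak height M/(n_e·A·√(4πDt)) = 4.53/(0.33 × 31.6 × 35.82) = 0.01213 kg/m³.
(x−vt)²/(4Dt) = (1.25)²/(4 × 0.352 × 290) = 0.003827; exp(−0.003827) = 0.9962.
C = 0.01213 × 0.9962 = 0.0121 kg/m³.

0.0121 kg/m³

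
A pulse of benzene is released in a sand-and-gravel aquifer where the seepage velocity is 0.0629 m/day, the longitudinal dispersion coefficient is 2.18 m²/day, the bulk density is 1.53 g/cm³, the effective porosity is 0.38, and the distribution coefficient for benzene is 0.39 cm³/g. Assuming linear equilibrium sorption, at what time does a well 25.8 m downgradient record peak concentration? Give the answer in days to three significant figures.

349 days

Retardation factor R = 1 + ρ_b·K_d/n = 1 + 1.53 × 0.39/0.38 = 2.570.
Sorption retards both mechanisms: v_R = v/R = 0.02447 m/day, D_R = D/R = 0.8482 m²/day.
Peak time from v_R²t² + 2D_R t − x² = 0: t = (√(D_R² + v_R²x²) − D_R)/v_R².
√(D_R² + v_R²x²) = √(0.8482² + 0.02447² × 25.8²) = 1.057; v_R² = 0.0005988.
t = (1.057 − 0.8482)/0.0005988 = 349 days.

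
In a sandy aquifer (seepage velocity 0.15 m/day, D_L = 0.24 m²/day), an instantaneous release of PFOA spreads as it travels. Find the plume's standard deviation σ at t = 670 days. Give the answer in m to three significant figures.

17.9 m

Dispersive spreading gives a Gaussian with σ² = 2Dt; advection only shifts the center.
σ = √(2 × 0.24 × 670) = 17.9 m.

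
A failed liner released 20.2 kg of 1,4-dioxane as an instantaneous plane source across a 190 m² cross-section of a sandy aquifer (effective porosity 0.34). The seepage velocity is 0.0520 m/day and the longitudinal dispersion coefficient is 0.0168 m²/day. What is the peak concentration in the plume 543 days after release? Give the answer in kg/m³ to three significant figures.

The peak of an instantaneous 1D plume sits at x = vt; there the Gaussian factor is 1 and C_max = M/(n_e·A·√(4πDt)), where n_e·A is the pore area the mass is dissolved in.
√(4πDt) = √(4π × 0.0168 × 543) = 10.71 m, so C_max = 20.2/(0.34 × 190 × 10.71) = 0.0292 kg/m³.

0.0292 kg/m³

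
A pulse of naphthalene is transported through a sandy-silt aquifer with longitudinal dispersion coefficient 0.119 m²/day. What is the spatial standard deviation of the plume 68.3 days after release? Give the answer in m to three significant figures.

Dispersive spreading gives a Gaussian with σ² = 2Dt; advection only shifts the center.
σ = √(2 × 0.119 × 68.3) = 4.03 m.

4.03 m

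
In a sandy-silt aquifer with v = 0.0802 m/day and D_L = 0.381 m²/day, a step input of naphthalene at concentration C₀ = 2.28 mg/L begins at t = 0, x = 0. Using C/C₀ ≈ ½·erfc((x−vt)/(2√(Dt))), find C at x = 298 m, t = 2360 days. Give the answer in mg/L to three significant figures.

For a continuous step input, C/C₀ ≈ ½·erfc((x−vt)/(2√(Dt))).
vt = 0.0802 × 2360 = 189.272 m and 2√(Dt) = 2√(0.381 × 2360) = 59.97 m.
Argument (x−vt)/(2√(Dt)) = (298 − 189.272)/59.97 = 1.813; ½·erfc(1.813) = 0.005174.
C = 2.28 × 0.005174 = 0.0118 mg/L.

0.0118 mg/L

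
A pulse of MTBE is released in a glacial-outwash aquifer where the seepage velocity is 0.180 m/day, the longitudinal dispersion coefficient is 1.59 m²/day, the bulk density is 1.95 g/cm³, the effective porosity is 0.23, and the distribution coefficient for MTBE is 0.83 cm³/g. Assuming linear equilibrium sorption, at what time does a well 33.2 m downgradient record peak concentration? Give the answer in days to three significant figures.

1140 days

Retardation factor R = 1 + ρ_b·K_d/n = 1 + 1.95 × 0.83/0.23 = 8.037.
Sorption retards both mechanisms: v_R = v/R = 0.02240 m/day, D_R = D/R = 0.1978 m²/day.
Peak time from v_R²t² + 2D_R t − x² = 0: t = (√(D_R² + v_R²x²) − D_R)/v_R².
√(D_R² + v_R²x²) = √(0.1978² + 0.02240² × 33.2²) = 0.7695; v_R² = 0.0005018.
t = (0.7695 − 0.1978)/0.0005018 = 1140 days.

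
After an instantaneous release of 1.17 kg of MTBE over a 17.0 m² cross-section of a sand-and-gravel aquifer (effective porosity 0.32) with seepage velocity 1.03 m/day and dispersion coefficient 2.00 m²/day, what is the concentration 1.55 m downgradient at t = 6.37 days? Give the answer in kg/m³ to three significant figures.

0.0104 kg/m³

For an instantaneous plane source, C(x,t) = M/(n_e·A·√(4πDt)) · exp(−(x−vt)²/(4Dt)), with n_e·A the pore (flow) area.
Plume center vt = 1.03 × 6.37 = 6.5611 m, so the well at 1.55 m is 5.0111 m upgradient of the peak.
√(4πDt) = 12.65 m, giving peak height M/(n_e·A·√(4πDt)) = 1.17/(0.32 × 17.0 × 12.65) = 0.01700 kg/m³.
(x−vt)²/(4Dt) = (-5.0111)²/(4 × 2.00 × 6.37) = 0.4928; exp(−0.4928) = 0.6109.
C = 0.01700 × 0.6109 = 0.0104 kg/m³.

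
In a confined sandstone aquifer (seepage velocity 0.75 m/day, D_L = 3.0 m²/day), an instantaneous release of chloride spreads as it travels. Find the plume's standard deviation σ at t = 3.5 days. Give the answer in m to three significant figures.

Dispersive spreading gives a Gaussian with σ² = 2Dt; advection only shifts the center.
σ = √(2 × 3.0 × 3.5) = 4.58 m.

4.58 m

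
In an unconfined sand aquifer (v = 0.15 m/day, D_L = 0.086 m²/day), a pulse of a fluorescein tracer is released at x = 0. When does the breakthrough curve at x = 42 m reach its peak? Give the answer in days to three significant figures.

For the 1D instantaneous-source solution, setting ∂C/∂t = 0 at fixed x gives v²t² + 2Dt − x² = 0, so t = (√(D² + v²x²) − D)/v².
√(D² + v²x²) = √(0.086² + 0.15² × 42²) = 6.301; v² = 0.0225.
t = (6.301 − 0.086)/0.0225 = 276 days (vs. the pure-advection estimate x/v = 280 d).

276 days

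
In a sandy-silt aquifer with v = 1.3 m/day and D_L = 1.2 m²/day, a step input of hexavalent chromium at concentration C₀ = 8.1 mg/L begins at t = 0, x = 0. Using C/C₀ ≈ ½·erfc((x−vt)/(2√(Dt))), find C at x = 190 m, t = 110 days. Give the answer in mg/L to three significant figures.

0.0155 mg/L

For a continuous step input, C/C₀ ≈ ½·erfc((x−vt)/(2√(Dt))).
vt = 1.3 × 110 = 143 m and 2√(Dt) = 2√(1.2 × 110) = 22.98 m.
Argument (x−vt)/(2√(Dt)) = (190 − 143)/22.98 = 2.045; ½·erfc(2.045) = 0.001914.
C = 8.1 × 0.001914 = 0.0155 mg/L.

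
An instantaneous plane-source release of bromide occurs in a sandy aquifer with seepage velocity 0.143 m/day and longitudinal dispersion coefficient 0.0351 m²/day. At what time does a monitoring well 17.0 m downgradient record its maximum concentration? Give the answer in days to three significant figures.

For the 1D instantaneous-source solution, setting ∂C/∂t = 0 at fixed x gives v²t² + 2Dt − x² = 0, so t = (√(D² + v²x²) − D)/v².
√(D² + v²x²) = √(0.0351² + 0.143² × 17.0²) = 2.431; v² = 0.020449.
t = (2.431 − 0.0351)/0.020449 = 117 days (vs. the pure-advection estimate x/v = 119 d).

117 days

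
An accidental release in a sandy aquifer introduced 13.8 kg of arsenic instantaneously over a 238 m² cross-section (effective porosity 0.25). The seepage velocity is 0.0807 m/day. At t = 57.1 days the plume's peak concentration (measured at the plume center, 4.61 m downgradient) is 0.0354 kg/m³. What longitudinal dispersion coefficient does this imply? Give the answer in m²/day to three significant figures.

0.0598 m²/day

At the plume center C_max = M/(n_e·A·√(4πDt)), so D = M²/(4πt·(n_e·A·C_max)²).
n_e·A·C_max = 0.25 × 238 × 0.0354 = 2.106 kg/m.
D = 13.8²/(4π × 57.1 × 2.106²) = 0.0598 m²/day.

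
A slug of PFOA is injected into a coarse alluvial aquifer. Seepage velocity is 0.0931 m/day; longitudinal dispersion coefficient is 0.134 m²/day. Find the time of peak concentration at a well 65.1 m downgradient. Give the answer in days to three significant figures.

For the 1D instantaneous-source solution, setting ∂C/∂t = 0 at fixed x gives v²t² + 2Dt − x² = 0, so t = (√(D² + v²x²) − D)/v².
√(D² + v²x²) = √(0.134² + 0.0931² × 65.1²) = 6.062; v² = 0.00866761.
t = (6.062 − 0.134)/0.00866761 = 684 days (vs. the pure-advection estimate x/v = 699 d).

684 days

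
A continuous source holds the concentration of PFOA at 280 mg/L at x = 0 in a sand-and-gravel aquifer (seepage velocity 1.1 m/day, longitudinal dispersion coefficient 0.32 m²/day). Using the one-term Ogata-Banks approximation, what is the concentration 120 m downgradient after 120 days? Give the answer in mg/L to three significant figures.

256 mg/L

For a continuous step input, C/C₀ ≈ ½·erfc((x−vt)/(2√(Dt))).
vt = 1.1 × 120 = 132 m and 2√(Dt) = 2√(0.32 × 120) = 12.39 m.
Argument (x−vt)/(2√(Dt)) = (120 − 132)/12.39 = -0.9685; ½·erfc(-0.9685) = 0.9146.
C = 280 × 0.9146 = 256 mg/L.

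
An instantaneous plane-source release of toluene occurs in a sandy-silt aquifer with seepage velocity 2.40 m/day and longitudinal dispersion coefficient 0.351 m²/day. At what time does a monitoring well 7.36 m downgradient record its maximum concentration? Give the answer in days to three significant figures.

For the 1D instantaneous-source solution, setting ∂C/∂t = 0 at fixed x gives v²t² + 2Dt − x² = 0, so t = (√(D² + v²x²) − D)/v².
√(D² + v²x²) = √(0.351² + 2.40² × 7.36²) = 17.67; v² = 5.76.
t = (17.67 − 0.351)/5.76 = 3.01 days (vs. the pure-advection estimate x/v = 3.07 d).

3.01 days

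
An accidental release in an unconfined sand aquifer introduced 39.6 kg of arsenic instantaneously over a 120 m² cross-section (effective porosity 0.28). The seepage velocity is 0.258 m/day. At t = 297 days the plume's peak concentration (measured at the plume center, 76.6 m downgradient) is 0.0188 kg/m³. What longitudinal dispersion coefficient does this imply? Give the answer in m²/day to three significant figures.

At the plume center C_max = M/(n_e·A·√(4πDt)), so D = M²/(4πt·(n_e·A·C_max)²).
n_e·A·C_max = 0.28 × 120 × 0.0188 = 0.6317 kg/m.
D = 39.6²/(4π × 297 × 0.6317²) = 1.05 m²/day.

1.05 m²/day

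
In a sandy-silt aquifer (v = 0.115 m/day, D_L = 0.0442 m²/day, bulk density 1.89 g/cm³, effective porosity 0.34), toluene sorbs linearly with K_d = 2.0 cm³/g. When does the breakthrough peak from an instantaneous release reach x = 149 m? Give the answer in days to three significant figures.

15700 days

Retardation factor R = 1 + ρ_b·K_d/n = 1 + 1.89 × 2.0/0.34 = 12.12.
Sorption retards both mechanisms: v_R = v/R = 0.009488 m/day, D_R = D/R = 0.003647 m²/day.
Peak time from v_R²t² + 2D_R t − x² = 0: t = (√(D_R² + v_R²x²) − D_R)/v_R².
√(D_R² + v_R²x²) = √(0.003647² + 0.009488² × 149²) = 1.414; v_R² = 9.002e-05.
t = (1.414 − 0.003647)/9.002e-05 = 15700 days.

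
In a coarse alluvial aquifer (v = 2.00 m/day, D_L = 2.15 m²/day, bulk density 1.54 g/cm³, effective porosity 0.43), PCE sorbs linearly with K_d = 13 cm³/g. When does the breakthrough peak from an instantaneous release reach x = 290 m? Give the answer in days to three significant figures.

6870 days

Retardation factor R = 1 + ρ_b·K_d/n = 1 + 1.54 × 13/0.43 = 47.56.
Sorption retards both mechanisms: v_R = v/R = 0.04205 m/day, D_R = D/R = 0.04521 m²/day.
Peak time from v_R²t² + 2D_R t − x² = 0: t = (√(D_R² + v_R²x²) − D_R)/v_R².
√(D_R² + v_R²x²) = √(0.04521² + 0.04205² × 290²) = 12.19; v_R² = 0.001768.
t = (12.19 − 0.04521)/0.001768 = 6870 days.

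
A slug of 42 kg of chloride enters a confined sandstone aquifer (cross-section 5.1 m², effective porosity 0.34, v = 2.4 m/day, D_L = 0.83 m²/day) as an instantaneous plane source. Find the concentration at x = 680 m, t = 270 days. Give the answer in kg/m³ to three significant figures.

0.146 kg/m³

For an instantaneous plane source, C(x,t) = M/(n_e·A·√(4πDt)) · exp(−(x−vt)²/(4Dt)), with n_e·A the pore (flow) area.
Plume center vt = 2.4 × 270 = 648 m, so the well at 680 m is 32 m downgradient of the peak.
√(4πDt) = 53.07 m, giving peak height M/(n_e·A·√(4πDt)) = 42/(0.34 × 5.1 × 53.07) = 0.4564 kg/m³.
(x−vt)²/(4Dt) = (32)²/(4 × 0.83 × 270) = 1.142; exp(−1.142) = 0.3192.
C = 0.4564 × 0.3192 = 0.146 kg/m³.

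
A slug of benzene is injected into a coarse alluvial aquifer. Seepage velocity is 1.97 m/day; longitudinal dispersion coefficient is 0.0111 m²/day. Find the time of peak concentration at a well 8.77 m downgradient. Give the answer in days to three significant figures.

For the 1D instantaneous-source solution, setting ∂C/∂t = 0 at fixed x gives v²t² + 2Dt − x² = 0, so t = (√(D² + v²x²) − D)/v².
√(D² + v²x²) = √(0.0111² + 1.97² × 8.77²) = 17.28; v² = 3.8809.
t = (17.28 − 0.0111)/3.8809 = 4.45 days (vs. the pure-advection estimate x/v = 4.45 d).

4.45 days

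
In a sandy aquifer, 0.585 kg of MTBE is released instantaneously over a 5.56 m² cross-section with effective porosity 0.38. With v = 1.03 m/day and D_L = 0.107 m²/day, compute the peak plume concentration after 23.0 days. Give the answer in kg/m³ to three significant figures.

The peak of an instantaneous 1D plume sits at x = vt; there the Gaussian factor is 1 and C_max = M/(n_e·A·√(4πDt)), where n_e·A is the pore area the mass is dissolved in.
√(4πDt) = √(4π × 0.107 × 23.0) = 5.561 m, so C_max = 0.585/(0.38 × 5.56 × 5.561) = 0.0498 kg/m³.

0.0498 kg/m³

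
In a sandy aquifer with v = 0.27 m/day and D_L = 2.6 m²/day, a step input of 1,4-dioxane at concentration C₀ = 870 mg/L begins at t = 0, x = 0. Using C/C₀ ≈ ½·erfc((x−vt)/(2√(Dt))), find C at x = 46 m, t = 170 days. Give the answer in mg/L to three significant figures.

For a continuous step input, C/C₀ ≈ ½·erfc((x−vt)/(2√(Dt))).
vt = 0.27 × 170 = 45.9 m and 2√(Dt) = 2√(2.6 × 170) = 42.05 m.
Argument (x−vt)/(2√(Dt)) = (46 − 45.9)/42.05 = 0.002378; ½·erfc(0.002378) = 0.4987.
C = 870 × 0.4987 = 434 mg/L.

434 mg/L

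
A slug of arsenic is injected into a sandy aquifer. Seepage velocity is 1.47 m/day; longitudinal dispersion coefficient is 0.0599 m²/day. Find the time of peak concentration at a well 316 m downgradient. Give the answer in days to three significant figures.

For the 1D instantaneous-source solution, setting ∂C/∂t = 0 at fixed x gives v²t² + 2Dt − x² = 0, so t = (√(D² + v²x²) − D)/v².
√(D² + v²x²) = √(0.0599² + 1.47² × 316²) = 464.5; v² = 2.1609.
t = (464.5 − 0.0599)/2.1609 = 215 days (vs. the pure-advection estimate x/v = 215 d).

215 days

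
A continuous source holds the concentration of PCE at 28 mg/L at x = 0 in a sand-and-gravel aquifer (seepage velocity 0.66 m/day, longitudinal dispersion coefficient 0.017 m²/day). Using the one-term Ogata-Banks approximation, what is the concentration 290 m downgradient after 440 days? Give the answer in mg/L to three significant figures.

For a continuous step input, C/C₀ ≈ ½·erfc((x−vt)/(2√(Dt))).
vt = 0.66 × 440 = 290.4 m and 2√(Dt) = 2√(0.017 × 440) = 5.470 m.
Argument (x−vt)/(2√(Dt)) = (290 − 290.4)/5.470 = -0.07313; ½·erfc(-0.07313) = 0.5412.
C = 28 × 0.5412 = 15.2 mg/L.

15.2 mg/L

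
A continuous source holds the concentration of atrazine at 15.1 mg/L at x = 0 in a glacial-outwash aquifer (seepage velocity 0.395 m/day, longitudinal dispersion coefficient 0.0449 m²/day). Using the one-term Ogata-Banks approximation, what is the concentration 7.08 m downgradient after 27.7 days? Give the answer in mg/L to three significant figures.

For a continuous step input, C/C₀ ≈ ½·erfc((x−vt)/(2√(Dt))).
vt = 0.395 × 27.7 = 10.9415 m and 2√(Dt) = 2√(0.0449 × 27.7) = 2.230 m.
Argument (x−vt)/(2√(Dt)) = (7.08 − 10.9415)/2.230 = -1.732; ½·erfc(-1.732) = 0.9928.
C = 15.1 × 0.9928 = 15.0 mg/L.

15.0 mg/L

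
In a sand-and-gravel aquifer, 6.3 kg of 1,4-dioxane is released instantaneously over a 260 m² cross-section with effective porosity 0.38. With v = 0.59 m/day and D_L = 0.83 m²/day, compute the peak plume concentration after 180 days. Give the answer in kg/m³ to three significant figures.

0.00147 kg/m³

The peak of an instantaneous 1D plume sits at x = vt; there the Gaussian factor is 1 and C_max = M/(n_e·A·√(4πDt)), where n_e·A is the pore area the mass is dissolved in.
√(4πDt) = √(4π × 0.83 × 180) = 43.33 m, so C_max = 6.3/(0.38 × 260 × 43.33) = 0.00147 kg/m³.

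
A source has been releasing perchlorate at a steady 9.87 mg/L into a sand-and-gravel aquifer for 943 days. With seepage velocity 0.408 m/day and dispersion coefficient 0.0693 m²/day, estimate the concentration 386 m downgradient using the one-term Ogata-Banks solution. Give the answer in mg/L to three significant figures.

For a continuous step input, C/C₀ ≈ ½·erfc((x−vt)/(2√(Dt))).
vt = 0.408 × 943 = 384.744 m and 2√(Dt) = 2√(0.0693 × 943) = 16.17 m.
Argument (x−vt)/(2√(Dt)) = (386 − 384.744)/16.17 = 0.07767; ½·erfc(0.07767) = 0.4563.
C = 9.87 × 0.4563 = 4.50 mg/L.

4.50 mg/L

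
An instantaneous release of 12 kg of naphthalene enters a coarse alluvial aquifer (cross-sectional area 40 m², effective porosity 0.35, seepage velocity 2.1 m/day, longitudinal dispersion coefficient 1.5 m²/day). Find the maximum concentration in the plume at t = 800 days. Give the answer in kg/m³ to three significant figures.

0.00698 kg/m³

The peak of an instantaneous 1D plume sits at x = vt; there the Gaussian factor is 1 and C_max = M/(n_e·A·√(4πDt)), where n_e·A is the pore area the mass is dissolved in.
√(4πDt) = √(4π × 1.5 × 800) = 122.8 m, so C_max = 12/(0.35 × 40 × 122.8) = 0.00698 kg/m³.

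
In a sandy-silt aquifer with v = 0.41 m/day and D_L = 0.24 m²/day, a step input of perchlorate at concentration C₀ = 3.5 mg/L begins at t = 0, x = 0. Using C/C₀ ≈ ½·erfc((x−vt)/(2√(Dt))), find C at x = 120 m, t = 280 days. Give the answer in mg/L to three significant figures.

1.14 mg/L

For a continuous step input, C/C₀ ≈ ½·erfc((x−vt)/(2√(Dt))).
vt = 0.41 × 280 = 114.8 m and 2√(Dt) = 2√(0.24 × 280) = 16.40 m.
Argument (x−vt)/(2√(Dt)) = (120 − 114.8)/16.40 = 0.3171; ½·erfc(0.3171) = 0.3269.
C = 3.5 × 0.3269 = 1.14 mg/L.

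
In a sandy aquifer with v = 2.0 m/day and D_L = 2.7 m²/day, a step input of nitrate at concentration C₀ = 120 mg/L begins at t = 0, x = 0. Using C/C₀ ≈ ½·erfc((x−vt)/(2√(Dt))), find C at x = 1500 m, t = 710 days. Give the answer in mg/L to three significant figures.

For a continuous step input, C/C₀ ≈ ½·erfc((x−vt)/(2√(Dt))).
vt = 2.0 × 710 = 1420 m and 2√(Dt) = 2√(2.7 × 710) = 87.57 m.
Argument (x−vt)/(2√(Dt)) = (1500 − 1420)/87.57 = 0.9136; ½·erfc(0.9136) = 0.09817.
C = 120 × 0.09817 = 11.8 mg/L.

11.8 mg/L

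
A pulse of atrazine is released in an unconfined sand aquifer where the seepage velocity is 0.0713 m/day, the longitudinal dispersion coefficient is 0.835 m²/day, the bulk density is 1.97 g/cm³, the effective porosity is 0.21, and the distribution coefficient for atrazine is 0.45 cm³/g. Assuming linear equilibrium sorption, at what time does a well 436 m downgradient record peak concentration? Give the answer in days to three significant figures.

Retardation factor R = 1 + ρ_b·K_d/n = 1 + 1.97 × 0.45/0.21 = 5.221.
Sorption retards both mechanisms: v_R = v/R = 0.01366 m/day, D_R = D/R = 0.1599 m²/day.
Peak time from v_R²t² + 2D_R t − x² = 0: t = (√(D_R² + v_R²x²) − D_R)/v_R².
√(D_R² + v_R²x²) = √(0.1599² + 0.01366² × 436²) = 5.958; v_R² = 0.0001866.
t = (5.958 − 0.1599)/0.0001866 = 31100 days.

31100 days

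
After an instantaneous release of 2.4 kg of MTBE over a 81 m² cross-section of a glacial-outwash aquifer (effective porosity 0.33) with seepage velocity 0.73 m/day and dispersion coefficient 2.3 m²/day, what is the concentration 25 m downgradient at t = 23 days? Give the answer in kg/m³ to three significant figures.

For an instantaneous plane source, C(x,t) = M/(n_e·A·√(4πDt)) · exp(−(x−vt)²/(4Dt)), with n_e·A the pore (flow) area.
Plume center vt = 0.73 × 23 = 16.79 m, so the well at 25 m is 8.21 m downgradient of the peak.
√(4πDt) = 25.78 m, giving peak height M/(n_e·A·√(4πDt)) = 2.4/(0.33 × 81 × 25.78) = 0.003483 kg/m³.
(x−vt)²/(4Dt) = (8.21)²/(4 × 2.3 × 23) = 0.3185; exp(−0.3185) = 0.7272.
C = 0.003483 × 0.7272 = 0.00253 kg/m³.

0.00253 kg/m³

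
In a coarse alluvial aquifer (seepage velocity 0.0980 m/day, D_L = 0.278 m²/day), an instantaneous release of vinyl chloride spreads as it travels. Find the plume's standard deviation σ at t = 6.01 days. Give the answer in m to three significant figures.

Dispersive spreading gives a Gaussian with σ² = 2Dt; advection only shifts the center.
σ = √(2 × 0.278 × 6.01) = 1.83 m.

1.83 m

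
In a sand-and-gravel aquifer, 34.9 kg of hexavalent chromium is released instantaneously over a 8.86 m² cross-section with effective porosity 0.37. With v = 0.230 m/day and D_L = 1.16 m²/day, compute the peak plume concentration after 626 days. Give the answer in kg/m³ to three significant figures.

The peak of an instantaneous 1D plume sits at x = vt; there the Gaussian factor is 1 and C_max = M/(n_e·A·√(4πDt)), where n_e·A is the pore area the mass is dissolved in.
√(4πDt) = √(4π × 1.16 × 626) = 95.53 m, so C_max = 34.9/(0.37 × 8.86 × 95.53) = 0.111 kg/m³.

0.111 kg/m³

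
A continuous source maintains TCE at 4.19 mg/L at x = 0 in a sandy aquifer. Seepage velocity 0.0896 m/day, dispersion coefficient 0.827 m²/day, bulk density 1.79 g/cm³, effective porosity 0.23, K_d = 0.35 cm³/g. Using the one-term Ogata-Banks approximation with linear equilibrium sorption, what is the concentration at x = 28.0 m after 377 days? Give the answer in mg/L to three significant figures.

Retardation factor R = 1 + ρ_b·K_d/n = 1 + 1.79 × 0.35/0.23 = 3.724.
Sorption retards both mechanisms: v_R = v/R = 0.02406 m/day, D_R = D/R = 0.2221 m²/day.
v_R·t = 0.02406 × 377 = 9.07062 m; 2√(D_R t) = 18.30 m; argument = (28.0 − 9.07062)/18.30 = 1.034.
C = C₀ × ½·erfc(1.034) = 4.19 × 0.07183 = 0.301 mg/L.

0.301 mg/L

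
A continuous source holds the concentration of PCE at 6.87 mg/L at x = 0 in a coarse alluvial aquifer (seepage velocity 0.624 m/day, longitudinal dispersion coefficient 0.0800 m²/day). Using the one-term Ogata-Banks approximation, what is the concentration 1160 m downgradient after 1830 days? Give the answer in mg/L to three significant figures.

0.999 mg/L

For a continuous step input, C/C₀ ≈ ½·erfc((x−vt)/(2√(Dt))).
vt = 0.624 × 1830 = 1141.92 m and 2√(Dt) = 2√(0.0800 × 1830) = 24.20 m.
Argument (x−vt)/(2√(Dt)) = (1160 − 1141.92)/24.20 = 0.7471; ½·erfc(0.7471) = 0.1454.
C = 6.87 × 0.1454 = 0.999 mg/L.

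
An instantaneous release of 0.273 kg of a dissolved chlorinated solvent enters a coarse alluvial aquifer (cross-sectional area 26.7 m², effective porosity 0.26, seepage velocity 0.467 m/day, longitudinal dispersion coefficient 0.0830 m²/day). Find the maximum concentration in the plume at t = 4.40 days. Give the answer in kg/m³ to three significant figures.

The peak of an instantaneous 1D plume sits at x = vt; there the Gaussian factor is 1 and C_max = M/(n_e·A·√(4πDt)), where n_e·A is the pore area the mass is dissolved in.
√(4πDt) = √(4π × 0.0830 × 4.40) = 2.142 m, so C_max = 0.273/(0.26 × 26.7 × 2.142) = 0.0184 kg/m³.

0.0184 kg/m³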